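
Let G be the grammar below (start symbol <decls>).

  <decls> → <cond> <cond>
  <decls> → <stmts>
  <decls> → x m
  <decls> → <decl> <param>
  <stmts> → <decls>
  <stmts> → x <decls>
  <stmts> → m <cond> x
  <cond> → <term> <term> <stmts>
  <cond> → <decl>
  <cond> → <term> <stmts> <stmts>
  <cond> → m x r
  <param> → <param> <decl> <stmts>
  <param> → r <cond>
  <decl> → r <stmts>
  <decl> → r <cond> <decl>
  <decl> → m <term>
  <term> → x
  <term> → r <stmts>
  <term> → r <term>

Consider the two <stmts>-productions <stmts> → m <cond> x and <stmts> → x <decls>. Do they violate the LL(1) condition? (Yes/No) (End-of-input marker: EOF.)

No

FIRST(m <cond> x) = { m } and FIRST(x <decls>) = { x }.
The FIRST sets are disjoint and neither alternative is nullable — no conflict.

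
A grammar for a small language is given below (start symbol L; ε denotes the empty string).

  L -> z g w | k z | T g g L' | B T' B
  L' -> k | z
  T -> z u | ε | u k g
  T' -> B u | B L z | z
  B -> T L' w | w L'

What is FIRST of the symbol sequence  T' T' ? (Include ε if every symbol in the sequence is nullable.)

{ k, u, w, z }

Add FIRST(T') = { k, u, w, z }; T' is not nullable, stop.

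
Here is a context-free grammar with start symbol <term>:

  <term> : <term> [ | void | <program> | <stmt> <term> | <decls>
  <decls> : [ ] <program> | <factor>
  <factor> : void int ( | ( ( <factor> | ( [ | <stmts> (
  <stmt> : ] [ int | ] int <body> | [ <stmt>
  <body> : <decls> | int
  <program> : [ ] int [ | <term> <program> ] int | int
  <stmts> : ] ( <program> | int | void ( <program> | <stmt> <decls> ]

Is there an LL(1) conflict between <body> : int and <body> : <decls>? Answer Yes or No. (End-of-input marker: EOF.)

Yes

FIRST(int) = { int } and FIRST(<decls>) = { (, [, ], int, void }.
Both contain int, so the two alternatives are not disjoint — LL(1) conflict.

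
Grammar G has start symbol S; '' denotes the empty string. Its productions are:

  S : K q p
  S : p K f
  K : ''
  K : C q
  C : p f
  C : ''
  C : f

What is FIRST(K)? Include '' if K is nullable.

K : '' contributes ''.
From K : C q: C nullable, take FIRST(C) ∪ {q} = { f, p, q }.
Union: FIRST(K) = { f, p, q, '' }.

{ f, p, q, '' }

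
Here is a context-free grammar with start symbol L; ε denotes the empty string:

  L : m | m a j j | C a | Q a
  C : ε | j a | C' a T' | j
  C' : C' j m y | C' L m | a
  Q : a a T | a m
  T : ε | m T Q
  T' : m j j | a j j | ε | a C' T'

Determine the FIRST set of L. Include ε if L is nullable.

{ a, j, m }

L : m contributes {m}.
L : m a j j contributes {m}.
From L : C a: C nullable, take FIRST(C) ∪ {a} = { a, j }.
From L : Q a: add FIRST(Q) = { a }.
Union: FIRST(L) = { a, j, m }.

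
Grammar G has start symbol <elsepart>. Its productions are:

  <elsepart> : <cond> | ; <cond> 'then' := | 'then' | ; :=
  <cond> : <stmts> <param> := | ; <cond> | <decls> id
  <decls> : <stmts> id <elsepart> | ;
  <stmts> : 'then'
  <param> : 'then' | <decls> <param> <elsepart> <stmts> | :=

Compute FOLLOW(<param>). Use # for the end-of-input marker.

In <cond> : <stmts> <param> :=: add FIRST(:=) = { := }.
In <param> : <decls> <param> <elsepart> <stmts>: add FIRST(<elsepart> <stmts>) = { 'then', ; }.
Union: FOLLOW(<param>) = { 'then', :=, ; }.

{ 'then', :=, ; }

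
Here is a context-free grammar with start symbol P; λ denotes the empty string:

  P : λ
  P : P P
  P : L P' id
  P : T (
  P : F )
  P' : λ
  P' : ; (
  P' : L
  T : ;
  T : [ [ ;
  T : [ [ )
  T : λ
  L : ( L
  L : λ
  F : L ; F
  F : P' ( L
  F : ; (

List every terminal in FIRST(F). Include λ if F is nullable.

{ (, ; }

From F : L ; F: L nullable, take FIRST(L) ∪ {;} = { (, ; }.
From F : P' ( L: P' nullable, take FIRST(P') ∪ {(} = { (, ; }.
F : ; ( contributes {;}.
Union: FIRST(F) = { (, ; }.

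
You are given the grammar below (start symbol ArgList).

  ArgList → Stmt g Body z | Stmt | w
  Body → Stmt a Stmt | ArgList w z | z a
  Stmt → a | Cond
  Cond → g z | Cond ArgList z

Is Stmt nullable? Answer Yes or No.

No nonterminal in this grammar is nullable.
No production of Stmt has an RHS whose symbols are all nullable, so Stmt is not nullable.

No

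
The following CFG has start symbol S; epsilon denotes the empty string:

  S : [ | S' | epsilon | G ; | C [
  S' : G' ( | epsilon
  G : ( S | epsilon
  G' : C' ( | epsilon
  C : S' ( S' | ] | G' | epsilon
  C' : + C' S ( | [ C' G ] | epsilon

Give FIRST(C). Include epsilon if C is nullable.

{ (, +, [, ], epsilon }

From C : S' ( S': S' nullable, take FIRST(S') ∪ {(} = { (, +, [ }.
C : ] contributes {]}.
From C : G': add FIRST(G') = { (, +, [, epsilon } (including epsilon since G' is nullable).
C : epsilon contributes epsilon.
Union: FIRST(C) = { (, +, [, ], epsilon }.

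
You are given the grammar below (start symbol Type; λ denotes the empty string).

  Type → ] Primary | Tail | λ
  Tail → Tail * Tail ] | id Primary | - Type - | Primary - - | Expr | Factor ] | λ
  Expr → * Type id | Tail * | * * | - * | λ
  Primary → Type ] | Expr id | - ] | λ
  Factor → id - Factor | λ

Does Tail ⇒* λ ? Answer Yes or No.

Yes

Tail has an λ-production, so Tail ⇒ λ.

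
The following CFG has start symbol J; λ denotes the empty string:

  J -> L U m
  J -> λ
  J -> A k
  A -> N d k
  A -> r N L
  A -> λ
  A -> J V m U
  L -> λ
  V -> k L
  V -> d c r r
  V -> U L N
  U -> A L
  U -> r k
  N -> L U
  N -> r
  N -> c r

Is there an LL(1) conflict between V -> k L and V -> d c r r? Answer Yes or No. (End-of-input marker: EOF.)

No

FIRST(k L) = { k } and FIRST(d c r r) = { d }.
The FIRST sets are disjoint and neither alternative is nullable — no conflict.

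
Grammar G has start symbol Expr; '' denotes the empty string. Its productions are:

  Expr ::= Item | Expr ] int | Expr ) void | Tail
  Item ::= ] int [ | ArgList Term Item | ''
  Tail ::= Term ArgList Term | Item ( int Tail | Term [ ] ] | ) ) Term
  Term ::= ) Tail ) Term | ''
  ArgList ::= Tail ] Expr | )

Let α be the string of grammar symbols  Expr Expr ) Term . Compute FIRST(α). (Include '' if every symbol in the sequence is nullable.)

Add FIRST(Expr)\{''} = { (, ), [, ] }; Expr is nullable, continue.
Add FIRST(Expr)\{''} = { (, ), [, ] }; Expr is nullable, continue.
) is a terminal; add {)} and stop.

{ (, ), [, ] }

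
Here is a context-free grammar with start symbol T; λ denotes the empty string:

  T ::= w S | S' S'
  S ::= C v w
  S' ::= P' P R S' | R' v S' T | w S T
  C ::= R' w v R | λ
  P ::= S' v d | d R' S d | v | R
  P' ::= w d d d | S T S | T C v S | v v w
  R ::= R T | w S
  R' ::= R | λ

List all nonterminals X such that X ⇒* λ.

Directly nullable (have an λ-production): C, R'.
No other nonterminal has a production whose RHS symbols are all nullable.

{ C, R' }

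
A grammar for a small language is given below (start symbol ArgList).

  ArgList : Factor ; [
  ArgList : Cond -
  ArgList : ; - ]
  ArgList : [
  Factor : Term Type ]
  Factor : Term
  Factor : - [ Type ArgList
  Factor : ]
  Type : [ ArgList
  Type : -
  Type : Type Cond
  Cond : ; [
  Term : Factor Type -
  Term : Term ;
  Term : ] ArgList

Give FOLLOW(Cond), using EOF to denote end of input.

In ArgList : Cond -: add FIRST(-) = { - }.
In Type : Type Cond: Cond is at the end, add FOLLOW(Type) = { -, ;, [, ] }.
Union: FOLLOW(Cond) = { -, ;, [, ] }.

{ -, ;, [, ] }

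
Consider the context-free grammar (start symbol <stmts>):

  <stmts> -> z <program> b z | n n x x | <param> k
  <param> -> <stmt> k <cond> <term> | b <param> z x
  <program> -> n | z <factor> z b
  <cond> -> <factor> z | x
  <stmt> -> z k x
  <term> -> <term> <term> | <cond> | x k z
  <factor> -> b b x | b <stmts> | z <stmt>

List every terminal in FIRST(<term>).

{ b, x, z }

From <term> -> <term> <term>: add FIRST(<term>) = { b, x, z }.
From <term> -> <cond>: add FIRST(<cond>) = { b, x, z }.
<term> -> x k z contributes {x}.
Union: FIRST(<term>) = { b, x, z }.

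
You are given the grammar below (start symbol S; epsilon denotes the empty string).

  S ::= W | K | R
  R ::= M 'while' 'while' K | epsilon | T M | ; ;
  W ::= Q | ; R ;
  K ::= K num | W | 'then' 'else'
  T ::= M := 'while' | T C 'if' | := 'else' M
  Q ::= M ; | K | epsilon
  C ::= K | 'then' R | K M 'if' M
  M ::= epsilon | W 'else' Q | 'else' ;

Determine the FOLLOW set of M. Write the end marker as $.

In R ::= M 'while' 'while' K: add FIRST('while' 'while' K) = { 'while' }.
In R ::= T M: M is at the end, add FOLLOW(R) = { $, 'if', ; }.
In T ::= M := 'while': add FIRST(:= 'while') = { := }.
In T ::= := 'else' M: M is at the end, add FOLLOW(T) = { $, 'else', 'if', 'then', ;, num }.
In Q ::= M ;: add FIRST(;) = { ; }.
In C ::= K M 'if' M: add FIRST('if' M) = { 'if' }.
In C ::= K M 'if' M: M is at the end, add FOLLOW(C) = { 'if' }.
Union: FOLLOW(M) = { $, 'else', 'if', 'then', 'while', :=, ;, num }.

{ $, 'else', 'if', 'then', 'while', :=, ;, num }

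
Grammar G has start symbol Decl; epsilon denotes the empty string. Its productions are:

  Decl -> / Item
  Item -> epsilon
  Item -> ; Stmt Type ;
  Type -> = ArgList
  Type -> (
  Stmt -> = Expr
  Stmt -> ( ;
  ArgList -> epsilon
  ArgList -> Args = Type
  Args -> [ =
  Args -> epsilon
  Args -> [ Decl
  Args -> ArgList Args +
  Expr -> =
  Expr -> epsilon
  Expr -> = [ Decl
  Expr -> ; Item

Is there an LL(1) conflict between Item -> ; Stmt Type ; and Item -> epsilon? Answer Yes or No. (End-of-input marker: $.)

No

FIRST(; Stmt Type ;) = { ; } and FIRST(epsilon) = { epsilon }.
The second is nullable but FOLLOW(Item) = { $, (, +, = } is disjoint from FIRST of the first.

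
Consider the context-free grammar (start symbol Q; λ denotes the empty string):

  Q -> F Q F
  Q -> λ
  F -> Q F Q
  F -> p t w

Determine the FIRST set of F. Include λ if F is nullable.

From F -> Q F Q: Q nullable, take FIRST(Q) ∪ FIRST(F) = { p }.
F -> p t w contributes {p}.
Union: FIRST(F) = { p }.

{ p }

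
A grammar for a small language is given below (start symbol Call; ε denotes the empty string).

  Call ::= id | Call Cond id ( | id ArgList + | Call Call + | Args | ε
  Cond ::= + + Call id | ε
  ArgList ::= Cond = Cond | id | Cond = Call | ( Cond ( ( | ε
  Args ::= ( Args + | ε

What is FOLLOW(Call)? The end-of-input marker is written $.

{ $, (, +, id }

Call is the start symbol, so $ ∈ FOLLOW(Call).
In Call ::= Call Cond id (: add FIRST(Cond id () = { +, id }.
In Call ::= Call Call +: add FIRST(Call +) = { (, +, id }.
In Call ::= Call Call +: add FIRST(+) = { + }.
In Cond ::= + + Call id: add FIRST(id) = { id }.
In ArgList ::= Cond = Call: Call is at the end, add FOLLOW(ArgList) = { + }.
Union: FOLLOW(Call) = { $, (, +, id }.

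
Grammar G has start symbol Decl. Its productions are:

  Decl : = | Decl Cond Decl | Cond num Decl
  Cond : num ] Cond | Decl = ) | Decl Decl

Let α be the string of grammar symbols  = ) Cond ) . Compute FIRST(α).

{ = }

= is a terminal; add {=} and stop.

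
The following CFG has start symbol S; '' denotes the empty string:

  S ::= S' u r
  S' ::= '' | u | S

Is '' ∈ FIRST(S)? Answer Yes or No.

No

Nullable nonterminals: S'.
No production of S has an RHS whose symbols are all nullable, so S is not nullable.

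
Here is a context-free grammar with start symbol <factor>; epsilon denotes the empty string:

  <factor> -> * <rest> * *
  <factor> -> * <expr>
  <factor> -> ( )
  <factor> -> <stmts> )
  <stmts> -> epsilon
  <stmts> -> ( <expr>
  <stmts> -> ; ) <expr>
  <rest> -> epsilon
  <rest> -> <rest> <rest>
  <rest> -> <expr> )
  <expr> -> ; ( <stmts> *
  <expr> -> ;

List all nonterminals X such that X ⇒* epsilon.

Directly nullable (have an epsilon-production): <stmts>, <rest>.
No other nonterminal has a production whose RHS symbols are all nullable.

{ <rest>, <stmts> }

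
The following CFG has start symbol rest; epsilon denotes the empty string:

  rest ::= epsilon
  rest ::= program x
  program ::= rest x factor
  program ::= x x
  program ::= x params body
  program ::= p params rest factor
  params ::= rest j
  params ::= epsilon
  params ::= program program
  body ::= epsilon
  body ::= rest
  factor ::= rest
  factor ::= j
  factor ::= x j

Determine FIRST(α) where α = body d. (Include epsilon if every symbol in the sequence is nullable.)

{ d, p, x }

Add FIRST(body)\{epsilon} = { p, x }; body is nullable, continue.
d is a terminal; add {d} and stop.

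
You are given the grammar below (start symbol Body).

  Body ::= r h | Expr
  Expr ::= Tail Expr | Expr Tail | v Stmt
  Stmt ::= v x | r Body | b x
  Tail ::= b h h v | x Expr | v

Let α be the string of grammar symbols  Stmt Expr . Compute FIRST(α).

Add FIRST(Stmt) = { b, r, v }; Stmt is not nullable, stop.

{ b, r, v }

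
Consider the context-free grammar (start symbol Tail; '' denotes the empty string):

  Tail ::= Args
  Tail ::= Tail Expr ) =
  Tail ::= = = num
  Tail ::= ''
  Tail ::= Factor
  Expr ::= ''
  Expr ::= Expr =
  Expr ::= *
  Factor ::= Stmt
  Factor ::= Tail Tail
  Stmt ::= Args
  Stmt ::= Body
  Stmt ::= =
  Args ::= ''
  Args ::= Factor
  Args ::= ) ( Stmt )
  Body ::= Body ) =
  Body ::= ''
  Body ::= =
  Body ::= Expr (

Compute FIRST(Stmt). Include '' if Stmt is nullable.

{ (, ), *, =, '' }

From Stmt ::= Args: add FIRST(Args) = { (, ), *, =, '' } (including '' since Args is nullable).
From Stmt ::= Body: add FIRST(Body) = { (, ), *, =, '' } (including '' since Body is nullable).
Stmt ::= = contributes {=}.
Union: FIRST(Stmt) = { (, ), *, =, '' }.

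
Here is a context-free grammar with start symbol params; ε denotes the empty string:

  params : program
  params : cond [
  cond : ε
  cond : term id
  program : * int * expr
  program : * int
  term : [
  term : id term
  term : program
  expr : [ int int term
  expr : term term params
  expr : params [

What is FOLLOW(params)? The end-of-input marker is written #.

params is the start symbol, so # ∈ FOLLOW(params).
In expr : term term params: params is at the end, add FOLLOW(expr) = { #, *, [, id }.
In expr : params [: add FIRST([) = { [ }.
Union: FOLLOW(params) = { #, *, [, id }.

{ #, *, [, id }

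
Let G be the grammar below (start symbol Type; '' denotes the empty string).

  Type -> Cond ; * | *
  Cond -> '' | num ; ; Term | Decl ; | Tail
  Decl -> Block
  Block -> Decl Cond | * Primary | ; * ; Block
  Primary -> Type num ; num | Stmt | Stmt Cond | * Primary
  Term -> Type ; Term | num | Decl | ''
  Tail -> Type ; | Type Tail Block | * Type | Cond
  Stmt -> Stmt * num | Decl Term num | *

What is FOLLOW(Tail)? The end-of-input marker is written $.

{ *, ;, num }

In Cond -> Tail: Tail is at the end, add FOLLOW(Cond) = { *, ;, num }.
In Tail -> Type Tail Block: add FIRST(Block) = { *, ; }.
Union: FOLLOW(Tail) = { *, ;, num }.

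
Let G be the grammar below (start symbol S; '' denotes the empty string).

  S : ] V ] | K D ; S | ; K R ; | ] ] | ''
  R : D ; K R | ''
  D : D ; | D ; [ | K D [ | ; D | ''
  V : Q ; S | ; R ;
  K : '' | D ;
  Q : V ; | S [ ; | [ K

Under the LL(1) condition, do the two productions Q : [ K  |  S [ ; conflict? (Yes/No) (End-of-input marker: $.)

Yes

FIRST([ K) = { [ } and FIRST(S [ ;) = { ;, [, ] }.
Both contain [, so the two alternatives are not disjoint — LL(1) conflict.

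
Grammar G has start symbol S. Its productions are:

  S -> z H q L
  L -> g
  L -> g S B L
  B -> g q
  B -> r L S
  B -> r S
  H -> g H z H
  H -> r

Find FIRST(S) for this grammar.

{ z }

S -> z H q L contributes {z}.
Union: FIRST(S) = { z }.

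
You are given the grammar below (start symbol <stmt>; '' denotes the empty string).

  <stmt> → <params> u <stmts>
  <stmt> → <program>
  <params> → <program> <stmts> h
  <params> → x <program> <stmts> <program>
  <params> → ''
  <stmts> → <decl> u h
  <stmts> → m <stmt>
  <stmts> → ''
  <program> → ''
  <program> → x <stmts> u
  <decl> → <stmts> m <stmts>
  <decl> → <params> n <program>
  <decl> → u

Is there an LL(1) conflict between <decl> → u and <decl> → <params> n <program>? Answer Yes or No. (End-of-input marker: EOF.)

Yes

FIRST(u) = { u } and FIRST(<params> n <program>) = { h, m, n, u, x }.
Both contain u, so the two alternatives are not disjoint — LL(1) conflict.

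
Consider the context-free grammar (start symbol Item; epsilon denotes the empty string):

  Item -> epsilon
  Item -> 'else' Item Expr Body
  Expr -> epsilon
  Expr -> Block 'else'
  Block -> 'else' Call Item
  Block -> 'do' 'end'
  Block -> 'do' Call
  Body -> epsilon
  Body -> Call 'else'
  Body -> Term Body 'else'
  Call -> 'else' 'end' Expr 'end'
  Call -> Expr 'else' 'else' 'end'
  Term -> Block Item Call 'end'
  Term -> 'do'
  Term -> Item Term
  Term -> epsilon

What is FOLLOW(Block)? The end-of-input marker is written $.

In Expr -> Block 'else': add FIRST('else') = { 'else' }.
In Term -> Block Item Call 'end': add FIRST(Item Call 'end') = { 'do', 'else' }.
Union: FOLLOW(Block) = { 'do', 'else' }.

{ 'do', 'else' }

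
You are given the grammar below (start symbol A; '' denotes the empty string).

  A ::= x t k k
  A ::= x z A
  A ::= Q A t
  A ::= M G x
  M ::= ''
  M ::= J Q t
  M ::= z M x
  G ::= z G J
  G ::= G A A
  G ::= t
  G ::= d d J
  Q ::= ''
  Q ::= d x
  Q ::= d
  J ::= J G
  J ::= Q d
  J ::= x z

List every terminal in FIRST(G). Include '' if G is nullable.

{ d, t, z }

G ::= z G J contributes {z}.
From G ::= G A A: add FIRST(G) = { d, t, z }.
G ::= t contributes {t}.
G ::= d d J contributes {d}.
Union: FIRST(G) = { d, t, z }.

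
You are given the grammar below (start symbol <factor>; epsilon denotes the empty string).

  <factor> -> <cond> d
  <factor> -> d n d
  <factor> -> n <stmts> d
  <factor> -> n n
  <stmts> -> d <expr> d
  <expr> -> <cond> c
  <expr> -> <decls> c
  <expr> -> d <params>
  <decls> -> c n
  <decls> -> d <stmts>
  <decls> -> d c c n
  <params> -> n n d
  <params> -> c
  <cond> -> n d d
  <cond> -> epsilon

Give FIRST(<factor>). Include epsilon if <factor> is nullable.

{ d, n }

From <factor> -> <cond> d: <cond> nullable, take FIRST(<cond>) ∪ {d} = { d, n }.
<factor> -> d n d contributes {d}.
<factor> -> n <stmts> d contributes {n}.
<factor> -> n n contributes {n}.
Union: FIRST(<factor>) = { d, n }.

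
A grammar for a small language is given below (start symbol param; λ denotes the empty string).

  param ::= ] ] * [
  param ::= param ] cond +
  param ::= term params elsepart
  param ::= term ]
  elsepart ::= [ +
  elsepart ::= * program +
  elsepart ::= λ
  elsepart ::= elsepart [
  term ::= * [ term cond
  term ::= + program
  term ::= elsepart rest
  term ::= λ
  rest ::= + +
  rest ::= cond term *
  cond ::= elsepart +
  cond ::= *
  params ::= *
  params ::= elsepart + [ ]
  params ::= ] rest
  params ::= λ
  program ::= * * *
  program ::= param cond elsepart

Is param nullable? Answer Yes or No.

Yes

param ::= term params elsepart and each of term, params, elsepart is nullable, so param ⇒* λ.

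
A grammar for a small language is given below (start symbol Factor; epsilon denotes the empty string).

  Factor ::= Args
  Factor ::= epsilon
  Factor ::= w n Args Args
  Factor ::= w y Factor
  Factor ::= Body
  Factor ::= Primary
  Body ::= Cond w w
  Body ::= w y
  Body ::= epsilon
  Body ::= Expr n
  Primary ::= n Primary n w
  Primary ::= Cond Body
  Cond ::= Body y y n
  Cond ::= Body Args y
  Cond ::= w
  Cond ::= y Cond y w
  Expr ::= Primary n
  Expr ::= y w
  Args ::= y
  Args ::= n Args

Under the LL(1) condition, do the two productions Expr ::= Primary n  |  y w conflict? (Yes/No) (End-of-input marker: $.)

FIRST(Primary n) = { n, w, y } and FIRST(y w) = { y }.
Both contain y, so the two alternatives are not disjoint — LL(1) conflict.

Yes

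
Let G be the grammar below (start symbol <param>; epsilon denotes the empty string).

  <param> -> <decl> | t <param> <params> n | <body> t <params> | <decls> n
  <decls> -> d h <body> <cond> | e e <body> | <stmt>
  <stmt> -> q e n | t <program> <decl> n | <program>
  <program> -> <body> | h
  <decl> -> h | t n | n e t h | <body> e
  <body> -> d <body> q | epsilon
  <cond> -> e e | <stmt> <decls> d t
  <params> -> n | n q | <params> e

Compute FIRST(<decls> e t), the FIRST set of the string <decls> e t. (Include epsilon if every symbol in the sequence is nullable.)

Add FIRST(<decls>)\{epsilon} = { d, e, h, q, t }; <decls> is nullable, continue.
e is a terminal; add {e} and stop.

{ d, e, h, q, t }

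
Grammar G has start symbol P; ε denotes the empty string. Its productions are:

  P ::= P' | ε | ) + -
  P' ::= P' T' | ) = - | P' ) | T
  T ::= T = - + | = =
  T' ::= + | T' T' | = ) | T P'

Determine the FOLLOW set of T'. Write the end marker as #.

In P' ::= P' T': T' is at the end, add FOLLOW(P') = { #, ), +, = }.
In T' ::= T' T': add FIRST(T') = { +, = }.
In T' ::= T' T': T' is at the end, add FOLLOW(T') = { #, ), +, = }.
Union: FOLLOW(T') = { #, ), +, = }.

{ #, ), +, = }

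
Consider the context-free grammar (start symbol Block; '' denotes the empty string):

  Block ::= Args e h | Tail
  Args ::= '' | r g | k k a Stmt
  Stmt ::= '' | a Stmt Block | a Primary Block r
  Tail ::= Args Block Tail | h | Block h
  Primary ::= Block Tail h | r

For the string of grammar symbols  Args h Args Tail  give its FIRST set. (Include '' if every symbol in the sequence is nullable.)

{ h, k, r }

Add FIRST(Args)\{''} = { k, r }; Args is nullable, continue.
h is a terminal; add {h} and stop.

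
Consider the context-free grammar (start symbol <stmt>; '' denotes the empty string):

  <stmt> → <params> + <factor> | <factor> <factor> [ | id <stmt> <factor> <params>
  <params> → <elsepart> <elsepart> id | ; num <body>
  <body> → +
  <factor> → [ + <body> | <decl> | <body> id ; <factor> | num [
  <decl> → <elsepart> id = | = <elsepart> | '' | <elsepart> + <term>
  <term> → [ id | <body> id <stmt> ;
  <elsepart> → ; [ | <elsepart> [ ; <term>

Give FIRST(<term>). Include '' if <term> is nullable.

<term> → [ id contributes {[}.
From <term> → <body> id <stmt> ;: add FIRST(<body>) = { + }.
Union: FIRST(<term>) = { +, [ }.

{ +, [ }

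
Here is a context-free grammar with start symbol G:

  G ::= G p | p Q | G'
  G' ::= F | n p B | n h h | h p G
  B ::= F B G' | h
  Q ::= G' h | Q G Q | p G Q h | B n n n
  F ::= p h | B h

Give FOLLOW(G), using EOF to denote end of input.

G is the start symbol, so EOF ∈ FOLLOW(G).
In G ::= G p: add FIRST(p) = { p }.
In G' ::= h p G: G is at the end, add FOLLOW(G') = { EOF, h, n, p }.
In Q ::= Q G Q: add FIRST(Q) = { h, n, p }.
In Q ::= p G Q h: add FIRST(Q h) = { h, n, p }.
Union: FOLLOW(G) = { EOF, h, n, p }.

{ EOF, h, n, p }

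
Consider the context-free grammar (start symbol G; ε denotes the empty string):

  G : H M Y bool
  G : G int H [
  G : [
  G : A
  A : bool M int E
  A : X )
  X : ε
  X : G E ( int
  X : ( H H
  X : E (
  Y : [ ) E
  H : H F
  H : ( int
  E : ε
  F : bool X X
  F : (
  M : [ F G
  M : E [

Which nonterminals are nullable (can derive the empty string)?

{ E, X }

Directly nullable (have an ε-production): X, E.
No other nonterminal has a production whose RHS symbols are all nullable.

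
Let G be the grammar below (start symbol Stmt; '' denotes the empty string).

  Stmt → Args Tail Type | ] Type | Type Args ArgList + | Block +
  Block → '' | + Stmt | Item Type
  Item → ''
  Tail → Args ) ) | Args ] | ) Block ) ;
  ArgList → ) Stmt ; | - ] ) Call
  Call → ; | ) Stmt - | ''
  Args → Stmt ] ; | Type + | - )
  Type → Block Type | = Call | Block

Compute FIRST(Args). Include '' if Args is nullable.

From Args → Stmt ] ;: add FIRST(Stmt) = { +, -, =, ] }.
From Args → Type +: Type nullable, take FIRST(Type) ∪ {+} = { +, = }.
Args → - ) contributes {-}.
Union: FIRST(Args) = { +, -, =, ] }.

{ +, -, =, ] }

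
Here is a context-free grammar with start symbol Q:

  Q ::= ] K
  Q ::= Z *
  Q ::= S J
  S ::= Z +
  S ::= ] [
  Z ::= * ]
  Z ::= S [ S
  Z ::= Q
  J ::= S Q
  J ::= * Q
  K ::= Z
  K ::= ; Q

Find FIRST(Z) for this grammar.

{ *, ] }

Z ::= * ] contributes {*}.
From Z ::= S [ S: add FIRST(S) = { *, ] }.
From Z ::= Q: add FIRST(Q) = { *, ] }.
Union: FIRST(Z) = { *, ] }.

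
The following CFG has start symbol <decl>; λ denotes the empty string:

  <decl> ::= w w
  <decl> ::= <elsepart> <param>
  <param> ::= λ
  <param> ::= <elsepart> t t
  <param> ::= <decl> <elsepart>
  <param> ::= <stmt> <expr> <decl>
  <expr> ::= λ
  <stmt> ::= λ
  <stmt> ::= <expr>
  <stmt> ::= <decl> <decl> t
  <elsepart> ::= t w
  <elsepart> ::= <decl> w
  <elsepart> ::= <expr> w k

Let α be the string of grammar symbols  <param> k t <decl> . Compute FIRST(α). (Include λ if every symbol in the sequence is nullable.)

Add FIRST(<param>)\{λ} = { t, w }; <param> is nullable, continue.
k is a terminal; add {k} and stop.

{ k, t, w }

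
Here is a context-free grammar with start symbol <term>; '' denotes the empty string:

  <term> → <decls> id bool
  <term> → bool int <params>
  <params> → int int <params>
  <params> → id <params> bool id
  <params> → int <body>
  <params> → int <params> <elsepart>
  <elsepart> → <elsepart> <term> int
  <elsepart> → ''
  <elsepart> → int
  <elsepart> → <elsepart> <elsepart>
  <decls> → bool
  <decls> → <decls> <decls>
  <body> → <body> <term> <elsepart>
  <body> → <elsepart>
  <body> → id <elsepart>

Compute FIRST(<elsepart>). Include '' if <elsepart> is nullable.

{ bool, int, '' }

From <elsepart> → <elsepart> <term> int: <elsepart> nullable, take FIRST(<elsepart>) ∪ FIRST(<term>) = { bool, int }.
<elsepart> → '' contributes ''.
<elsepart> → int contributes {int}.
From <elsepart> → <elsepart> <elsepart>: <elsepart>, <elsepart> nullable, take FIRST(<elsepart>) ∪ FIRST(<elsepart>) = { bool, int }; also '' since the whole RHS is nullable.
Union: FIRST(<elsepart>) = { bool, int, '' }.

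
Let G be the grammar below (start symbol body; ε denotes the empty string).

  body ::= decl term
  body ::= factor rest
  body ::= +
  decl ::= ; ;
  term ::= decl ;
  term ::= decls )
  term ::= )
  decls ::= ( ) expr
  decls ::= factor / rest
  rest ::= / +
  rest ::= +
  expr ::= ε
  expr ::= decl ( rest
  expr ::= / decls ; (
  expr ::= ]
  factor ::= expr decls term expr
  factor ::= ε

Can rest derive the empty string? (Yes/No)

No

Nullable nonterminals: expr, factor.
No production of rest has an RHS whose symbols are all nullable, so rest is not nullable.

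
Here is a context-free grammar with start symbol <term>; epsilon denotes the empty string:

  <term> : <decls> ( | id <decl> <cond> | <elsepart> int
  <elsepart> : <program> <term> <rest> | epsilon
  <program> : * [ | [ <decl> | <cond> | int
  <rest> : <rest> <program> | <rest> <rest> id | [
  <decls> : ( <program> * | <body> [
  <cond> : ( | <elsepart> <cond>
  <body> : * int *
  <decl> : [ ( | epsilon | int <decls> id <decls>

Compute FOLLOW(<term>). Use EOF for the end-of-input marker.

<term> is the start symbol, so EOF ∈ FOLLOW(<term>).
In <elsepart> : <program> <term> <rest>: add FIRST(<rest>) = { [ }.
Union: FOLLOW(<term>) = { EOF, [ }.

{ EOF, [ }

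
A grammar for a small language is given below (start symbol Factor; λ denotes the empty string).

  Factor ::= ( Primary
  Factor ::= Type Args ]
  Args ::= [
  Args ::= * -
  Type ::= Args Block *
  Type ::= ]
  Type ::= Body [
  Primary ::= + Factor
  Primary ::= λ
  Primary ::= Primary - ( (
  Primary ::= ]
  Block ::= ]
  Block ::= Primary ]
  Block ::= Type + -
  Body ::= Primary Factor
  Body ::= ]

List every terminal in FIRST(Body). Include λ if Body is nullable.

From Body ::= Primary Factor: Primary nullable, take FIRST(Primary) ∪ FIRST(Factor) = { (, *, +, -, [, ] }.
Body ::= ] contributes {]}.
Union: FIRST(Body) = { (, *, +, -, [, ] }.

{ (, *, +, -, [, ] }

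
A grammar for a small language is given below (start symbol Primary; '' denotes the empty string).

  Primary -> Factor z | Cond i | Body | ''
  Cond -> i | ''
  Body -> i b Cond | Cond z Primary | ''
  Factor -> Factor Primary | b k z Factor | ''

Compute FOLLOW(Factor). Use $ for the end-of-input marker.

{ b, i, z }

In Primary -> Factor z: add FIRST(z) = { z }.
In Factor -> Factor Primary: add FIRST(Primary)\{''} = { b, i, z }.
  Since Primary is nullable, also add FOLLOW(Factor) = { b, i, z }.
In Factor -> b k z Factor: Factor is at the end, add FOLLOW(Factor) = { b, i, z }.
Union: FOLLOW(Factor) = { b, i, z }.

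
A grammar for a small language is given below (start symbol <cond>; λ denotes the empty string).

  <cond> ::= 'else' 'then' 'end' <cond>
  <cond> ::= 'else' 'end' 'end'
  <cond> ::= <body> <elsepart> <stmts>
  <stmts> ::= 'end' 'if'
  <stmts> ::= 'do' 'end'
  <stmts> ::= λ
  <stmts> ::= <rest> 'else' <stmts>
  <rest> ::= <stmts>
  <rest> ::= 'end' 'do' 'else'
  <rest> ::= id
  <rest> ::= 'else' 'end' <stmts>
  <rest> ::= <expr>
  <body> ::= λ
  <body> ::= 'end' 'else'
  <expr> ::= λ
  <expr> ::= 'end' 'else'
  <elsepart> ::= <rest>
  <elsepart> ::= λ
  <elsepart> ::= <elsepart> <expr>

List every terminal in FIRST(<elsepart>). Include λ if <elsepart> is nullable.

From <elsepart> ::= <rest>: add FIRST(<rest>) = { 'do', 'else', 'end', id, λ } (including λ since <rest> is nullable).
<elsepart> ::= λ contributes λ.
From <elsepart> ::= <elsepart> <expr>: <elsepart>, <expr> nullable, take FIRST(<elsepart>) ∪ FIRST(<expr>) = { 'do', 'else', 'end', id }; also λ since the whole RHS is nullable.
Union: FIRST(<elsepart>) = { 'do', 'else', 'end', id, λ }.

{ 'do', 'else', 'end', id, λ }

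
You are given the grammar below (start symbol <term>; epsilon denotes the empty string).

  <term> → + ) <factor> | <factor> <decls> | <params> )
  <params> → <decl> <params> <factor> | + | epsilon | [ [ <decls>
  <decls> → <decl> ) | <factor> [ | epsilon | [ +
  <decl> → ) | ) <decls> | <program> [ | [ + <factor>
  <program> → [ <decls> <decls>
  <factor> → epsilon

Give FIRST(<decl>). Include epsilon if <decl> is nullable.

<decl> → ) contributes {)}.
<decl> → ) <decls> contributes {)}.
From <decl> → <program> [: add FIRST(<program>) = { [ }.
<decl> → [ + <factor> contributes {[}.
Union: FIRST(<decl>) = { ), [ }.

{ ), [ }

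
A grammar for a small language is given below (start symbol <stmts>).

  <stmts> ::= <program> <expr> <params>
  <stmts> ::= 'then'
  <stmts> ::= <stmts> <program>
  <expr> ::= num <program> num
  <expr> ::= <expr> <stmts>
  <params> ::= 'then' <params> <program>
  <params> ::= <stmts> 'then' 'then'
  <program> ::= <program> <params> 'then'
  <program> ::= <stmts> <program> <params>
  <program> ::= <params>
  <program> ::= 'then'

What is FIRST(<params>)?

{ 'then' }

<params> ::= 'then' <params> <program> contributes {'then'}.
From <params> ::= <stmts> 'then' 'then': add FIRST(<stmts>) = { 'then' }.
Union: FIRST(<params>) = { 'then' }.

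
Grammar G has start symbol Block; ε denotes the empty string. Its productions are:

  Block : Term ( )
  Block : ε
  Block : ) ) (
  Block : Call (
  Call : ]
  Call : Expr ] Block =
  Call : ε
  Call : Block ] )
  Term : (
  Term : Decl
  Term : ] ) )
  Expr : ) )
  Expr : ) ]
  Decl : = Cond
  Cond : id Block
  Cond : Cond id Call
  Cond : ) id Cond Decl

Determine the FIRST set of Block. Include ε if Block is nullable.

{ (, ), =, ], ε }

From Block : Term ( ): add FIRST(Term) = { (, =, ] }.
Block : ε contributes ε.
Block : ) ) ( contributes {)}.
From Block : Call (: Call nullable, take FIRST(Call) ∪ {(} = { (, ), =, ] }.
Union: FIRST(Block) = { (, ), =, ], ε }.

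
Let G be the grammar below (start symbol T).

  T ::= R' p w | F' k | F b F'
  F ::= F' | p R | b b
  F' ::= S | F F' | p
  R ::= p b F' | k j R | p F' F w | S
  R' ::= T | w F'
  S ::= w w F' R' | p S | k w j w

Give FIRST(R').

From R' ::= T: add FIRST(T) = { b, k, p, w }.
R' ::= w F' contributes {w}.
Union: FIRST(R') = { b, k, p, w }.

{ b, k, p, w }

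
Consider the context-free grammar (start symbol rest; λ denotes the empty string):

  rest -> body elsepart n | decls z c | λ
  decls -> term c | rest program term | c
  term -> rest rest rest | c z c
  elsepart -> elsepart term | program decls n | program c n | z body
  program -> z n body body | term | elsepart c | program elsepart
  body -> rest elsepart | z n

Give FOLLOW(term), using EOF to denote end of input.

In decls -> term c: add FIRST(c) = { c }.
In decls -> rest program term: term is at the end, add FOLLOW(decls) = { n, z }.
In elsepart -> elsepart term: term is at the end, add FOLLOW(elsepart) = { c, n, z }.
In program -> term: term is at the end, add FOLLOW(program) = { c, n, z }.
Union: FOLLOW(term) = { c, n, z }.

{ c, n, z }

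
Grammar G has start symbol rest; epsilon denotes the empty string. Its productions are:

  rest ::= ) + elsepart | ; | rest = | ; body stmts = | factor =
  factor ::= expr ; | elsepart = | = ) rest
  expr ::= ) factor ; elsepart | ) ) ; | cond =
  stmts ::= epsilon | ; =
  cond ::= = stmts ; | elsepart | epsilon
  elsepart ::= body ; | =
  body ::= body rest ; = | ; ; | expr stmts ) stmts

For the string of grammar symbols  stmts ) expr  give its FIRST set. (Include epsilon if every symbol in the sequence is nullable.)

Add FIRST(stmts)\{epsilon} = { ; }; stmts is nullable, continue.
) is a terminal; add {)} and stop.

{ ), ; }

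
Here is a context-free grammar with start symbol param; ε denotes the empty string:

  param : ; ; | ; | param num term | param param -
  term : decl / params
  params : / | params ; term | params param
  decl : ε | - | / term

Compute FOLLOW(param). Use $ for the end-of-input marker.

param is the start symbol, so $ ∈ FOLLOW(param).
In param : param num term: add FIRST(num term) = { num }.
In param : param param -: add FIRST(param -) = { ; }.
In param : param param -: add FIRST(-) = { - }.
In params : params param: param is at the end, add FOLLOW(params) = { $, -, /, ;, num }.
Union: FOLLOW(param) = { $, -, /, ;, num }.

{ $, -, /, ;, num }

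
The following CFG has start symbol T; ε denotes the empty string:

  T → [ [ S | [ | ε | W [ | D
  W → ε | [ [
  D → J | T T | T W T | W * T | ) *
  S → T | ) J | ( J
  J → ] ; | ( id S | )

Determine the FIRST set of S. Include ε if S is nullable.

{ (, ), *, [, ], ε }

From S → T: add FIRST(T) = { (, ), *, [, ], ε } (including ε since T is nullable).
S → ) J contributes {)}.
S → ( J contributes {(}.
Union: FIRST(S) = { (, ), *, [, ], ε }.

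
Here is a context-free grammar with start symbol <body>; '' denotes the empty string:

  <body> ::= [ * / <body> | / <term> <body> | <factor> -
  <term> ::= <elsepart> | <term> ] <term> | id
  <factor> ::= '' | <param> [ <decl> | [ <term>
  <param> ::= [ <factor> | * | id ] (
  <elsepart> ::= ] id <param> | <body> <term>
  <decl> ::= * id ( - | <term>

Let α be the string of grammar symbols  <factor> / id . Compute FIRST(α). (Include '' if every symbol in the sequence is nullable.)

{ *, /, [, id }

Add FIRST(<factor>)\{''} = { *, [, id }; <factor> is nullable, continue.
/ is a terminal; add {/} and stop.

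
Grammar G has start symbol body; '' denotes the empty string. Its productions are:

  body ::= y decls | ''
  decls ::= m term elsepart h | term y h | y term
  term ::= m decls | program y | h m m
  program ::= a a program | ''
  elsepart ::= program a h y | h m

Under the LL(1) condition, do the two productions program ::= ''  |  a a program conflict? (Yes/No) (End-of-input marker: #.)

FIRST('') = { '' } and FIRST(a a program) = { a }.
The first alternative is nullable and FOLLOW(program) = { a, y } shares a with FIRST of the second — conflict.

Yes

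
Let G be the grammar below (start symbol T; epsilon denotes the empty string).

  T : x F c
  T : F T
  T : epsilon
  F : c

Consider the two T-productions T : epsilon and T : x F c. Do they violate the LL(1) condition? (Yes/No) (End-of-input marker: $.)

No

FIRST(epsilon) = { epsilon } and FIRST(x F c) = { x }.
The first is nullable but FOLLOW(T) = { $ } is disjoint from FIRST of the second.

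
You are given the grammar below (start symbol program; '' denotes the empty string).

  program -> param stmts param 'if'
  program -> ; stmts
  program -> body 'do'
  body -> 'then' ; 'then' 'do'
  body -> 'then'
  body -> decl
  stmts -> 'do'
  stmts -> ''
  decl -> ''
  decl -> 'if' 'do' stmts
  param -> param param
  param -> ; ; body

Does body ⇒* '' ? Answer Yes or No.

body -> decl and each of decl is nullable, so body ⇒* ''.

Yes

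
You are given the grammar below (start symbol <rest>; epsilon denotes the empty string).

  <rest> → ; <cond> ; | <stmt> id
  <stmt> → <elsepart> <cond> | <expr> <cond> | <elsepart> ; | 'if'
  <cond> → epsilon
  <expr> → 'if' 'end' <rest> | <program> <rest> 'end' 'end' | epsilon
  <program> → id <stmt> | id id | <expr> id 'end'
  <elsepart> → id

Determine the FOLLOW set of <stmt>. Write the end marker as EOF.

{ 'if', ;, id }

In <rest> → <stmt> id: add FIRST(id) = { id }.
In <program> → id <stmt>: <stmt> is at the end, add FOLLOW(<program>) = { 'if', ;, id }.
Union: FOLLOW(<stmt>) = { 'if', ;, id }.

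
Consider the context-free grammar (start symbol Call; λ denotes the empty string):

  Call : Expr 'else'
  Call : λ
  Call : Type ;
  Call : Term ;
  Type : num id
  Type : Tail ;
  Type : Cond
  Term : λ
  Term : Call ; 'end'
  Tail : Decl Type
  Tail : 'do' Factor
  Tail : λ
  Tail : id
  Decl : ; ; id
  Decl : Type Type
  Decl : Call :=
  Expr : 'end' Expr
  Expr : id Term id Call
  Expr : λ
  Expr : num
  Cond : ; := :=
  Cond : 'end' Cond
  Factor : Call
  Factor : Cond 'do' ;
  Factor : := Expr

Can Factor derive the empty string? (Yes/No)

Factor : Call and each of Call is nullable, so Factor ⇒* λ.

Yes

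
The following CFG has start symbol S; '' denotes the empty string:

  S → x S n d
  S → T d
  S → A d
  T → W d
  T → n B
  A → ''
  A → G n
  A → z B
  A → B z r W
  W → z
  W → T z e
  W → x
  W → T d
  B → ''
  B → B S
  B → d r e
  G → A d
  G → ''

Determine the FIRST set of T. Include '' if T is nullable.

From T → W d: add FIRST(W) = { n, x, z }.
T → n B contributes {n}.
Union: FIRST(T) = { n, x, z }.

{ n, x, z }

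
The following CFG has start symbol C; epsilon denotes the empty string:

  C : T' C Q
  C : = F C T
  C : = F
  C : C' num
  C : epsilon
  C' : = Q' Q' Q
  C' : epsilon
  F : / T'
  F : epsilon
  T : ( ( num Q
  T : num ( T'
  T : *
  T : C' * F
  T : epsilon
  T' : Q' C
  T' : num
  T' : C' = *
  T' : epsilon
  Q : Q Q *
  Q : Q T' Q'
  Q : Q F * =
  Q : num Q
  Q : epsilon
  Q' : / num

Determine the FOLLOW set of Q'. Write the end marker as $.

{ $, (, *, /, =, num }

In C' : = Q' Q' Q: add FIRST(Q' Q) = { / }.
In C' : = Q' Q' Q: add FIRST(Q)\{epsilon} = { *, /, =, num }.
  Since Q is nullable, also add FOLLOW(C') = { *, =, num }.
In T' : Q' C: add FIRST(C)\{epsilon} = { *, /, =, num }.
  Since C is nullable, also add FOLLOW(T') = { $, (, *, /, =, num }.
In Q : Q T' Q': Q' is at the end, add FOLLOW(Q) = { $, (, *, /, =, num }.
Union: FOLLOW(Q') = { $, (, *, /, =, num }.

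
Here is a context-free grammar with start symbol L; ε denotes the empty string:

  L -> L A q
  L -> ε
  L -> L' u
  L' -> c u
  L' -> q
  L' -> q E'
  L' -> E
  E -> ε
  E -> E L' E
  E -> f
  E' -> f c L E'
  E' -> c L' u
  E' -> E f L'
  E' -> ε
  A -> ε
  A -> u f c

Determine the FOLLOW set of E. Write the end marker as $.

In L' -> E: E is at the end, add FOLLOW(L') = { c, f, q, u }.
In E -> E L' E: add FIRST(L' E)\{ε} = { c, f, q }.
  Since L' E is nullable, also add FOLLOW(E) = { c, f, q, u }.
In E -> E L' E: E is at the end, add FOLLOW(E) = { c, f, q, u }.
In E' -> E f L': add FIRST(f L') = { f }.
Union: FOLLOW(E) = { c, f, q, u }.

{ c, f, q, u }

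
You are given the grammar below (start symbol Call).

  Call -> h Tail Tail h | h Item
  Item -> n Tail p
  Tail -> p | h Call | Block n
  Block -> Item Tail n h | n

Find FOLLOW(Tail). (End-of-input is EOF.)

In Call -> h Tail Tail h: add FIRST(Tail h) = { h, n, p }.
In Call -> h Tail Tail h: add FIRST(h) = { h }.
In Item -> n Tail p: add FIRST(p) = { p }.
In Block -> Item Tail n h: add FIRST(n h) = { n }.
Union: FOLLOW(Tail) = { h, n, p }.

{ h, n, p }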